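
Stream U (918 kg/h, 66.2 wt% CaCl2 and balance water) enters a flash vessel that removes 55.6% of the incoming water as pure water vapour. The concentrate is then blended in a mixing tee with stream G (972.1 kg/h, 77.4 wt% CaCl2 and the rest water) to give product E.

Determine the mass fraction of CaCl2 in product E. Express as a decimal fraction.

0.792

Vapour removed = 0.556×0.338×918 = 172.52 kg/h; concentrate = 745.48 kg/h.
CaCl2 reaching the mixer = 607.72 (from concentrate) + 972.1×0.774 = 1360.1 kg/h.
Product flow = 745.48 + 972.1 = 1717.6 kg/h; CaCl2 fraction = 0.792.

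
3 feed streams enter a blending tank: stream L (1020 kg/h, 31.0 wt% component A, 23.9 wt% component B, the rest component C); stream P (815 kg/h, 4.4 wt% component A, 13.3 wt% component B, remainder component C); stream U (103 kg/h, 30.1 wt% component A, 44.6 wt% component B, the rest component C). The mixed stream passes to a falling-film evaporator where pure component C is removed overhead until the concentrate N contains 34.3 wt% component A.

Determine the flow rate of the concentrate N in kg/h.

component A entering = 1020×0.310 + 815×0.044 + 103×0.301 = 383.06 kg/h.
All component A reports to N, so N = 383.06/0.343 = 1116.8 kg/h.

1117 kg/h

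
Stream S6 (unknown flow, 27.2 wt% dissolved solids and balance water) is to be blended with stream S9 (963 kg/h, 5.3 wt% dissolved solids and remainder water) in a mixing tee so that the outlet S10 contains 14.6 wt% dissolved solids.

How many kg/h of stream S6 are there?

710.8 kg/h

Let S6 be the unknown flow. Total out = 963 + S6.
dissolved solids balance: 51.039 + 0.272·S6 = 0.146·(963 + S6)
(0.272 − 0.146)·S6 = 0.146×963 − 51.039 = 89.559
S6 = 89.559 / 0.126 = 710.79 kg/h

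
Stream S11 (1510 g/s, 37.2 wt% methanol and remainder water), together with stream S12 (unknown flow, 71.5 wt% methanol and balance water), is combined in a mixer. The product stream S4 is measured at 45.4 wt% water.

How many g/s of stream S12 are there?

1555 g/s

Let S12 be the unknown flow. Total out = 1510 + S12.
water balance: 948.28 + 0.285·S12 = 0.454·(1510 + S12)
(0.285 − 0.454)·S12 = 0.454×1510 − 948.28 = -262.74
S12 = -262.74 / -0.169 = 1554.7 g/s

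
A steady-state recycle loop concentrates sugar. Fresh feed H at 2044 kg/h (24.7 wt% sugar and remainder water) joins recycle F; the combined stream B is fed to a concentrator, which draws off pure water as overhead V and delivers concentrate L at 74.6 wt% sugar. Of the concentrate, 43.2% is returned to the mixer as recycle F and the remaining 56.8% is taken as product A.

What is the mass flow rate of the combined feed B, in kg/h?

Overall sugar balance (none leaves overhead): sugar in fresh feed = sugar in product, i.e. 2044×0.247 = (1−0.432)·L·0.746.
L = 504.87/(0.746×0.568) = 1191.5 kg/h.
Recycle F = 0.432×1191.5 = 514.72 kg/h.
Combined feed B = 2044 + 514.72 = 2558.7 kg/h.

2559 kg/h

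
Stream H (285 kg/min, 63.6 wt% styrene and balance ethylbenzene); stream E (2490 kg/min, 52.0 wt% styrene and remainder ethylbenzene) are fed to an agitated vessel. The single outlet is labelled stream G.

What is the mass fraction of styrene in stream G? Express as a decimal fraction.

Total flow out = 285 + 2490 = 2775 kg/min.
styrene in = 285×0.636 + 2490×0.520 = 1476.1 kg/min.
styrene mass fraction in G = 1476.1/2775 = 0.532.

0.532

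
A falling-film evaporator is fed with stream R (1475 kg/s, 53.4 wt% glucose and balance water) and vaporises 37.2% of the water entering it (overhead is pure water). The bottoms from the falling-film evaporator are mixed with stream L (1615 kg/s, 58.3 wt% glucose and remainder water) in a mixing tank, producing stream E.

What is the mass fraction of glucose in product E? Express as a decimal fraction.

Vapour removed = 0.372×0.466×1475 = 255.69 kg/s; concentrate = 1219.3 kg/s.
glucose reaching the mixer = 787.65 (from concentrate) + 1615×0.583 = 1729.2 kg/s.
Product flow = 1219.3 + 1615 = 2834.3 kg/s; glucose fraction = 0.610.

0.610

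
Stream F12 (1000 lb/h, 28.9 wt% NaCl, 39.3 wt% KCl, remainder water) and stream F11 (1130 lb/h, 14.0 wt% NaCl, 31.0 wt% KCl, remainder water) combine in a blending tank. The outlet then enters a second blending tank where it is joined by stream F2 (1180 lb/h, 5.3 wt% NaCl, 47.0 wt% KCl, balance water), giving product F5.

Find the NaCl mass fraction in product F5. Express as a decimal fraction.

Overall, product flow = 3310 lb/h.
NaCl in = 1000×0.289 + 1130×0.140 + 1180×0.053 = 509.74 lb/h.
NaCl fraction in F5 = 0.154.

0.154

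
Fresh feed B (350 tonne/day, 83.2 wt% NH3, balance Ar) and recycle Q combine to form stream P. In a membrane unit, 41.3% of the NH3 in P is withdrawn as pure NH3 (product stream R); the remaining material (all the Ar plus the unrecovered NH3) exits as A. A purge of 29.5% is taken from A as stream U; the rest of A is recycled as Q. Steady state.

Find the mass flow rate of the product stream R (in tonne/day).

NH3 in P: m_A = 350×0.832 + (1−0.295)·(1−0.413)·m_A, so m_A = 291.2/0.5862 = 496.79 tonne/day.
Product R = 0.413×496.79 = 205.17 tonne/day.

205.2 tonne/day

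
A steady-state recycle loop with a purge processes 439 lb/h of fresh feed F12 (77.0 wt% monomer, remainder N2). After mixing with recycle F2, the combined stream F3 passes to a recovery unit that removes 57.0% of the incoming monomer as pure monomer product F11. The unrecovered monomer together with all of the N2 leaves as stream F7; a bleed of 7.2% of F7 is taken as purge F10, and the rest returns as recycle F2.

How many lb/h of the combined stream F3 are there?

N2 enters only via F12 and leaves only via the purge: 439×0.230 = 0.072×(N2 in F7), and the recovery unit passes all N2, so N2 in F3 = N2 in F7 = 1402.4 lb/h.
monomer in F3: m_A = 439×0.770 + (1−0.072)·(1−0.570)·m_A, so m_A = 338.03/0.6010 = 562.48 lb/h.
F3 = 562.48 + 1402.4 = 1964.8 lb/h.

1965 lb/h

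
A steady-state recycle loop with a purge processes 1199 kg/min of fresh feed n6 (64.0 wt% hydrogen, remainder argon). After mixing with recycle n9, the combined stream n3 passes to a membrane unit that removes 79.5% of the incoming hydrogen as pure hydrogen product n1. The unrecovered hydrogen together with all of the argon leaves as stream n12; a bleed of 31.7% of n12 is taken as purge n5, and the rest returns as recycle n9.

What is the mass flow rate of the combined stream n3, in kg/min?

2254 kg/min

argon enters only via n6 and leaves only via the purge: 1199×0.360 = 0.317×(argon in n12), and the membrane unit passes all argon, so argon in n3 = argon in n12 = 1361.6 kg/min.
hydrogen in n3: m_A = 1199×0.640 + (1−0.317)·(1−0.795)·m_A, so m_A = 767.36/0.8600 = 892.29 kg/min.
n3 = 892.29 + 1361.6 = 2253.9 kg/min.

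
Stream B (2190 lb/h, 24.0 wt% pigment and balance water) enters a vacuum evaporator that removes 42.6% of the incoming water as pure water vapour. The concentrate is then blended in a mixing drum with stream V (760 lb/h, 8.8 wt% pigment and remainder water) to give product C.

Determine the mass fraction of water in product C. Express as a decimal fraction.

Vapour removed = 0.426×0.760×2190 = 709.03 lb/h; concentrate = 1481 lb/h.
water reaching the mixer = 955.37 (from concentrate) + 760×0.912 = 1648.5 lb/h.
Product flow = 1481 + 760 = 2241 lb/h; water fraction = 0.736.

0.736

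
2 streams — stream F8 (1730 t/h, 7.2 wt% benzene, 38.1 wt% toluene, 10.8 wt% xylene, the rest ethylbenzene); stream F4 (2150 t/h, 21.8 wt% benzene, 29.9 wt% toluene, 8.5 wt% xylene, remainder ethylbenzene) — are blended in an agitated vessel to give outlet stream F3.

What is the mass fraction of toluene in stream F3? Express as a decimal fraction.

Total flow out = 1730 + 2150 = 3880 t/h.
toluene in = 1730×0.381 + 2150×0.299 = 1302 t/h.
toluene mass fraction in F3 = 1302/3880 = 0.336.

0.336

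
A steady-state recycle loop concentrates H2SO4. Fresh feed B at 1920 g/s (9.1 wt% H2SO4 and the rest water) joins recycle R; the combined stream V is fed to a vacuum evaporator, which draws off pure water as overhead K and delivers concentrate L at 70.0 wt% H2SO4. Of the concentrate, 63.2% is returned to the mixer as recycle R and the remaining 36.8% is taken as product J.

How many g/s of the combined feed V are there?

2349 g/s

Overall H2SO4 balance (none leaves overhead): H2SO4 in fresh feed = H2SO4 in product, i.e. 1920×0.091 = (1−0.632)·L·0.700.
L = 174.72/(0.700×0.368) = 678.26 g/s.
Recycle R = 0.632×678.26 = 428.66 g/s.
Combined feed V = 1920 + 428.66 = 2348.7 g/s.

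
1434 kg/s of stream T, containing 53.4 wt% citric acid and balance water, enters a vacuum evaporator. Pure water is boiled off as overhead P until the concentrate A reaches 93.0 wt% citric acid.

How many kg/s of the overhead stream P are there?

citric acid is conserved: 1434×0.534 = 765.76 kg/s all reports to the concentrate.
Concentrate = 765.76/(target fraction) = 823.39 kg/s.
Overhead = 1434 − 823.39 = 610.61 kg/s.

610.6 kg/s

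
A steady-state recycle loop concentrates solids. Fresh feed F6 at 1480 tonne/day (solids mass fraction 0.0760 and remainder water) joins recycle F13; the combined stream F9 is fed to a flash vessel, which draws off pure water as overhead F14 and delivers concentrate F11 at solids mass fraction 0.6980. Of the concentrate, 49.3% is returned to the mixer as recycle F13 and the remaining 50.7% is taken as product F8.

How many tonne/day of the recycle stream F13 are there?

Overall solids balance (none leaves overhead): solids in fresh feed = solids in product, i.e. 1480×0.076 = (1−0.493)·F11·0.698.
F11 = 112.48/(0.698×0.507) = 317.84 tonne/day.
Recycle F13 = 0.493×317.84 = 156.7 tonne/day.

156.7 tonne/day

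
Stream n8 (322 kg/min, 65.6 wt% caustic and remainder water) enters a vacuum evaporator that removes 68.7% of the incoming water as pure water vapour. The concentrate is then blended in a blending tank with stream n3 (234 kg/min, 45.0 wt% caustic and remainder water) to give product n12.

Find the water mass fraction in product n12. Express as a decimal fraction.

Vapour removed = 0.687×0.344×322 = 76.098 kg/min; concentrate = 245.9 kg/min.
water reaching the mixer = 34.67 (from concentrate) + 234×0.550 = 163.37 kg/min.
Product flow = 245.9 + 234 = 479.9 kg/min; water fraction = 0.340.

0.340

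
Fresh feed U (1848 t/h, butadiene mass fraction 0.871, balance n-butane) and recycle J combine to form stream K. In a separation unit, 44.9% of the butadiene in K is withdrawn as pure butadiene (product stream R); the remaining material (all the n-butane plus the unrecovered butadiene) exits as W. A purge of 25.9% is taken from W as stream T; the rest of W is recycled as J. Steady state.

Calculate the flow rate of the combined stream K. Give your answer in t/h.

3641 t/h

n-butane enters only via U and leaves only via the purge: 1848×0.129 = 0.259×(n-butane in W), and the separation unit passes all n-butane, so n-butane in K = n-butane in W = 920.43 t/h.
butadiene in K: m_A = 1848×0.871 + (1−0.259)·(1−0.449)·m_A, so m_A = 1609.6/0.5917 = 2720.3 t/h.
K = 2720.3 + 920.43 = 3640.7 t/h.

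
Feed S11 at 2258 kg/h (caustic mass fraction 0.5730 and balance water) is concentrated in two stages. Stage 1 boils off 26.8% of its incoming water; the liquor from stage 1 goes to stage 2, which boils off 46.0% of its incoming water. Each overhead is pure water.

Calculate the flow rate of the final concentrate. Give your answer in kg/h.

water in feed = 2258×0.427 = 964.17 kg/h.
After stage 1: water left = (1−0.268)×964.17 = 705.77; stream total = 1999.6 kg/h.
After stage 2: water left = (1−0.460)×705.77 = 381.12; final concentrate = 1674.9 kg/h.

1675 kg/h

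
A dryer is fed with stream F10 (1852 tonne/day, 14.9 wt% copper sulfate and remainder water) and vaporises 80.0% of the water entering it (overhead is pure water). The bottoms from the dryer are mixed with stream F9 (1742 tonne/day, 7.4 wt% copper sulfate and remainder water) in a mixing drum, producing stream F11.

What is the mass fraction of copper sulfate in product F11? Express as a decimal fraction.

Vapour removed = 0.800×0.851×1852 = 1260.8 tonne/day; concentrate = 591.16 tonne/day.
copper sulfate reaching the mixer = 275.95 (from concentrate) + 1742×0.074 = 404.86 tonne/day.
Product flow = 591.16 + 1742 = 2333.2 tonne/day; copper sulfate fraction = 0.174.

0.174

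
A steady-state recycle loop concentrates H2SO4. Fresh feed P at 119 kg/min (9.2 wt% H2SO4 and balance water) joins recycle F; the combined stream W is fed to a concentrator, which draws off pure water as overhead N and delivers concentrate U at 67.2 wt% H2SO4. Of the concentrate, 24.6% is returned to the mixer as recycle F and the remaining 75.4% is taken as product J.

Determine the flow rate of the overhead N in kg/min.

102.7 kg/min

Overall H2SO4 balance (none leaves overhead): H2SO4 in fresh feed = H2SO4 in product, i.e. 119×0.092 = (1−0.246)·U·0.672.
U = 10.948/(0.672×0.754) = 21.607 kg/min.
Recycle F = 0.246×21.607 = 5.3153 kg/min.
Combined feed W = 119 + 5.3153 = 124.32 kg/min.
Overhead N = W − U = 124.32 − 21.607 = 102.71 kg/min.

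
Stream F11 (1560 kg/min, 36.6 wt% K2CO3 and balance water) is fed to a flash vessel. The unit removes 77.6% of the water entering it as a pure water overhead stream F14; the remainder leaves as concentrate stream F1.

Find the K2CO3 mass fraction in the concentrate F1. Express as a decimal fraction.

K2CO3 is not removed: 1560×0.366 = 570.96 kg/min of K2CO3 enters F1.
water entering = 1560×0.634 = 989.04 kg/min; overhead removed = 0.776×989.04 = 767.5 kg/min.
Concentrate = 1560 − 767.5 = 792.5 kg/min.
Mass fraction = 570.96/792.5 = 0.720.

0.720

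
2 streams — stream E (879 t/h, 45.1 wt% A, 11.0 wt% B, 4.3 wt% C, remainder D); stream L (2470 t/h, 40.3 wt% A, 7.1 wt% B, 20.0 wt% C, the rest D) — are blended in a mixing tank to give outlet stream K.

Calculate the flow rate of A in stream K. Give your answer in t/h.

1392 t/h

A out = A in = 879×0.451 + 2470×0.403 = 1391.8 t/h.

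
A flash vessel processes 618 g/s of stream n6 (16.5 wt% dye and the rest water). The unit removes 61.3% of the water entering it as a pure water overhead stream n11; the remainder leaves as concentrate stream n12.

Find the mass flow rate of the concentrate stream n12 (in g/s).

water entering = 618×0.835 = 516.03 g/s; overhead removed = 0.613×516.03 = 316.33 g/s.
Concentrate = 618 − 316.33 = 301.67 g/s.

301.7 g/s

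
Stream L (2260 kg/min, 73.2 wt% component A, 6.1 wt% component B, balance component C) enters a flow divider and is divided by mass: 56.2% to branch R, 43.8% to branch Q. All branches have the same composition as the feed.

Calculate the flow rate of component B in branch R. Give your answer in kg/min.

Branch R total = 0.562×2260 = 1270.1 kg/min.
component B in R = 0.061×1270.1 = 77.477 kg/min.

77.48 kg/min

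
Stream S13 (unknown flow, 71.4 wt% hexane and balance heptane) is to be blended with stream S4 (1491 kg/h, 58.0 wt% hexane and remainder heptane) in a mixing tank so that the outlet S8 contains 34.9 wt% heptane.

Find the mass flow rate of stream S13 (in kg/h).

Let S13 be the unknown flow. Total out = 1491 + S13.
heptane balance: 626.22 + 0.286·S13 = 0.349·(1491 + S13)
(0.286 − 0.349)·S13 = 0.349×1491 − 626.22 = -105.86
S13 = -105.86 / -0.063 = 1680.3 kg/h

1680 kg/h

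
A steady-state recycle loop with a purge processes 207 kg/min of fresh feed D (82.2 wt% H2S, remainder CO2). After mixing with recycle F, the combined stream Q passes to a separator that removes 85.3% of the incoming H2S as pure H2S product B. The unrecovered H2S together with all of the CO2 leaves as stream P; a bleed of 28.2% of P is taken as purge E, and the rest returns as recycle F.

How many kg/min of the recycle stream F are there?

CO2 enters only via D and leaves only via the purge: 207×0.178 = 0.282×(CO2 in P), and the separator passes all CO2, so CO2 in Q = CO2 in P = 130.66 kg/min.
H2S in Q: m_A = 207×0.822 + (1−0.282)·(1−0.853)·m_A, so m_A = 170.15/0.8945 = 190.23 kg/min.
P = (1−0.853)×190.23 + 130.66 = 158.62 kg/min.
Recycle F = (1−0.282)×158.62 = 113.89 kg/min.

113.9 kg/min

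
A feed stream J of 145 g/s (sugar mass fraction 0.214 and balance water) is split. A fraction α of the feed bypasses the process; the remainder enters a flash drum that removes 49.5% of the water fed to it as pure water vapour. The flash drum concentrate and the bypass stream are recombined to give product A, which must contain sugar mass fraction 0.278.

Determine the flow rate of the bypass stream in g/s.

59.2 g/s

All 145×0.214 = 31.03 g/s of sugar reaches A, so A = 31.03/0.278 = 111.62 g/s and vapour = 33.381 g/s.
The evaporator receives (1−α)·145 of feed at 0.786 water and removes 0.495 of that water:
0.495×0.786×(1−α)×145 = 33.381
(1−α) = 33.381/56.415 = 0.5917;  α = 0.4083.
Bypass flow = 0.4083×145 = 59.202 g/s.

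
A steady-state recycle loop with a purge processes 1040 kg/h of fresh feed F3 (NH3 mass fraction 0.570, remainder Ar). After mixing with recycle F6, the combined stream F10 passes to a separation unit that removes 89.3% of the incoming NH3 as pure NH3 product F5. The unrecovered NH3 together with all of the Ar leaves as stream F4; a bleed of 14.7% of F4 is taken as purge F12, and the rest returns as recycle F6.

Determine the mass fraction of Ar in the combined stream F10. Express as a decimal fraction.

0.823

Ar enters only via F3 and leaves only via the purge: 1040×0.430 = 0.147×(Ar in F4), and the separation unit passes all Ar, so Ar in F10 = Ar in F4 = 3042.2 kg/h.
NH3 in F10: m_A = 1040×0.570 + (1−0.147)·(1−0.893)·m_A, so m_A = 592.8/0.9087 = 652.34 kg/h.
F10 = 652.34 + 3042.2 = 3694.5 kg/h.
Ar fraction in F10 = 3042.2/3694.5 = 0.823.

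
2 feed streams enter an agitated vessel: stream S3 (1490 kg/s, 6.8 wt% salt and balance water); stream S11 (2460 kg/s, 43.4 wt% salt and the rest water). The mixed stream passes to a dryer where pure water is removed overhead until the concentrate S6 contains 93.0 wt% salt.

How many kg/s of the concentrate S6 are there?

1257 kg/s

salt entering = 1490×0.068 + 2460×0.434 = 1169 kg/s.
All salt reports to S6, so S6 = 1169/0.930 = 1256.9 kg/s.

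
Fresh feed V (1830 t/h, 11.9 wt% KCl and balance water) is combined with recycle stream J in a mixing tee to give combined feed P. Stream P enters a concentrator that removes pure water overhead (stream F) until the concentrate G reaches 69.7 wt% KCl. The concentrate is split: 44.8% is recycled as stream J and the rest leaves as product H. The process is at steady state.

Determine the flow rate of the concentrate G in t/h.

566 t/h

Overall KCl balance (none leaves overhead): KCl in fresh feed = KCl in product, i.e. 1830×0.119 = (1−0.448)·G·0.697.
G = 217.77/(0.697×0.552) = 566.01 t/h.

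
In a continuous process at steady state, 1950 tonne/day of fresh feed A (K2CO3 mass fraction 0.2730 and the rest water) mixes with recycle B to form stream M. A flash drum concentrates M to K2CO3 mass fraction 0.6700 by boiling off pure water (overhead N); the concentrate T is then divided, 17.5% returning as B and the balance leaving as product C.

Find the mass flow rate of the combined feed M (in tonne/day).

Overall K2CO3 balance (none leaves overhead): K2CO3 in fresh feed = K2CO3 in product, i.e. 1950×0.273 = (1−0.175)·T·0.670.
T = 532.35/(0.670×0.825) = 963.09 tonne/day.
Recycle B = 0.175×963.09 = 168.54 tonne/day.
Combined feed M = 1950 + 168.54 = 2118.5 tonne/day.

2119 tonne/day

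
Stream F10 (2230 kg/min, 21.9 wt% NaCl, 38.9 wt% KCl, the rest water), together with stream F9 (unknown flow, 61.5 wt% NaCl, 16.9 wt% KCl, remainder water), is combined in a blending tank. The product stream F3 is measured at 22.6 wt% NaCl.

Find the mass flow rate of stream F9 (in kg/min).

Let F9 be the unknown flow. Total out = 2230 + F9.
NaCl balance: 488.37 + 0.615·F9 = 0.226·(2230 + F9)
(0.615 − 0.226)·F9 = 0.226×2230 − 488.37 = 15.61
F9 = 15.61 / 0.389 = 40.129 kg/min

40.13 kg/min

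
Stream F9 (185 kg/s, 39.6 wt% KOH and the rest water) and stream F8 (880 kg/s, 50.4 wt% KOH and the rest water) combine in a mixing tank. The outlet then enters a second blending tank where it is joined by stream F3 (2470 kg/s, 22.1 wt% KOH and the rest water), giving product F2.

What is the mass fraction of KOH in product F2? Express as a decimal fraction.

0.3006

Overall, product flow = 3535 kg/s.
KOH in = 185×0.396 + 880×0.504 + 2470×0.221 = 1062.7 kg/s.
KOH fraction in F2 = 0.3006.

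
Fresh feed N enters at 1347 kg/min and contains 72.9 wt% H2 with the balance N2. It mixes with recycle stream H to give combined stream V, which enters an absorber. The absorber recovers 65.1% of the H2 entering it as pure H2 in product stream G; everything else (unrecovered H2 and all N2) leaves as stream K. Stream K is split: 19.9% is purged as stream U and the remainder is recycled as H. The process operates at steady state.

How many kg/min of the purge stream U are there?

459.7 kg/min

N2 enters only via N and leaves only via the purge: 1347×0.271 = 0.199×(N2 in K), and the absorber passes all N2, so N2 in V = N2 in K = 1834.4 kg/min.
H2 in V: m_A = 1347×0.729 + (1−0.199)·(1−0.651)·m_A, so m_A = 981.96/0.7205 = 1363 kg/min.
K = (1−0.651)×1363 + 1834.4 = 2310 kg/min.
Purge U = 0.199×2310 = 459.7 kg/min.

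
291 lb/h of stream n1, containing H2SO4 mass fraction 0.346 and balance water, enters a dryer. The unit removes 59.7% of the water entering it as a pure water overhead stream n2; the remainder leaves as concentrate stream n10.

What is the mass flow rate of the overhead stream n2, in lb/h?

113.6 lb/h

water entering = 291×0.654 = 190.31 lb/h; overhead removed = 0.597×190.31 = 113.62 lb/h.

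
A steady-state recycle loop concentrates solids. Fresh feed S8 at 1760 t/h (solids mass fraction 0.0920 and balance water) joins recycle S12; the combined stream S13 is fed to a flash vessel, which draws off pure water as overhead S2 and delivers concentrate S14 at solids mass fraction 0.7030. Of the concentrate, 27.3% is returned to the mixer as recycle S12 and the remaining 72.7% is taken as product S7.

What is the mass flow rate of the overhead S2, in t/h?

Overall solids balance (none leaves overhead): solids in fresh feed = solids in product, i.e. 1760×0.092 = (1−0.273)·S14·0.703.
S14 = 161.92/(0.703×0.727) = 316.82 t/h.
Recycle S12 = 0.273×316.82 = 86.491 t/h.
Combined feed S13 = 1760 + 86.491 = 1846.5 t/h.
Overhead S2 = S13 − S14 = 1846.5 − 316.82 = 1529.7 t/h.

1530 t/h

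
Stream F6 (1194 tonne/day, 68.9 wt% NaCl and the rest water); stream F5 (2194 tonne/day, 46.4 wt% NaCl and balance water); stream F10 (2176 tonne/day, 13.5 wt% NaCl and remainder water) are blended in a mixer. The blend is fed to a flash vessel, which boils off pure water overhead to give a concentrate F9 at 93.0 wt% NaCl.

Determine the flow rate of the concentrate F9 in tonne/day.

2295 tonne/day

NaCl entering = 1194×0.689 + 2194×0.464 + 2176×0.135 = 2134.4 tonne/day.
All NaCl reports to F9, so F9 = 2134.4/0.930 = 2295.1 tonne/day.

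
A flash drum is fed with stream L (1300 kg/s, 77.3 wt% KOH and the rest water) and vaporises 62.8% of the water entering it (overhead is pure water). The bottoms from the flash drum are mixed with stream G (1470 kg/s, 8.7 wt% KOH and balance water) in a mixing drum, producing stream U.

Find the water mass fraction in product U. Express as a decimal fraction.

0.562

Vapour removed = 0.628×0.227×1300 = 185.32 kg/s; concentrate = 1114.7 kg/s.
water reaching the mixer = 109.78 (from concentrate) + 1470×0.913 = 1451.9 kg/s.
Product flow = 1114.7 + 1470 = 2584.7 kg/s; water fraction = 0.562.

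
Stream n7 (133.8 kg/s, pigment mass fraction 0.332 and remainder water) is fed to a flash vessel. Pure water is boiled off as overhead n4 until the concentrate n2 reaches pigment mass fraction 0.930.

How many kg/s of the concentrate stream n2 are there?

pigment is conserved: 133.8×0.332 = 44.422 kg/s all reports to the concentrate.
Concentrate = 44.422/(target fraction) = 47.765 kg/s.

47.77 kg/s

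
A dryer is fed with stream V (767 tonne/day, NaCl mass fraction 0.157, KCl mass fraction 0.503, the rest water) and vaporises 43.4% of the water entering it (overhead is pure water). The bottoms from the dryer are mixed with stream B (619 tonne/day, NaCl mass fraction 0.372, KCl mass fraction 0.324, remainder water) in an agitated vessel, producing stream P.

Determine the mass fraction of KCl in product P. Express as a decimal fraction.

Vapour removed = 0.434×0.340×767 = 113.18 tonne/day; concentrate = 653.82 tonne/day.
KCl reaching the mixer = 385.8 (from concentrate) + 619×0.324 = 586.36 tonne/day.
Product flow = 653.82 + 619 = 1272.8 tonne/day; KCl fraction = 0.461.

0.461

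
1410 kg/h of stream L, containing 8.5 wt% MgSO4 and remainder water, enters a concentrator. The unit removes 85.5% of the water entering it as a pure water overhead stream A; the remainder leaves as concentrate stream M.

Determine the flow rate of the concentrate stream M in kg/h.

water entering = 1410×0.915 = 1290.2 kg/h; overhead removed = 0.855×1290.2 = 1103.1 kg/h.
Concentrate = 1410 − 1103.1 = 306.92 kg/h.

306.9 kg/h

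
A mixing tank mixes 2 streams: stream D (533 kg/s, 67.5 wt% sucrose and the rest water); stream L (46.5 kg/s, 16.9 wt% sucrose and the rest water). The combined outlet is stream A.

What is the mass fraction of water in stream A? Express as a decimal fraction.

0.3656

Total flow out = 533 + 46.5 = 579.5 kg/s.
water in = 533×0.325 + 46.5×0.831 = 211.87 kg/s.
water mass fraction in A = 211.87/579.5 = 0.3656.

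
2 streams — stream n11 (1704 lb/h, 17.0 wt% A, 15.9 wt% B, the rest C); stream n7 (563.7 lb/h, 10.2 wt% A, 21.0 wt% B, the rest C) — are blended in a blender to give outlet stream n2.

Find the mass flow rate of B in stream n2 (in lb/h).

B out = B in = 1704×0.159 + 563.7×0.210 = 389.31 lb/h.

389.3 lb/h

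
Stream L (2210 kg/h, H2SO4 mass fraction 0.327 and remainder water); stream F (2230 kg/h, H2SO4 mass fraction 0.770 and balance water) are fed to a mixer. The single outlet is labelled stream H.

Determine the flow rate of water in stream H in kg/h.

water out = water in = 2210×0.673 + 2230×0.230 = 2000.2 kg/h.

2000 kg/h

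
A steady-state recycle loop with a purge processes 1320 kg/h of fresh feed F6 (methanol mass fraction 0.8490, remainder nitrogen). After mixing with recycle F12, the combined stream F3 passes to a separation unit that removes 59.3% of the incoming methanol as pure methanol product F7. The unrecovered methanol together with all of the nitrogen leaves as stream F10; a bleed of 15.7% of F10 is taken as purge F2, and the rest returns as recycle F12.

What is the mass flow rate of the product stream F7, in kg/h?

methanol in F3: m_A = 1320×0.849 + (1−0.157)·(1−0.593)·m_A, so m_A = 1120.7/0.6569 = 1706 kg/h.
Product F7 = 0.593×1706 = 1011.7 kg/h.

1012 kg/h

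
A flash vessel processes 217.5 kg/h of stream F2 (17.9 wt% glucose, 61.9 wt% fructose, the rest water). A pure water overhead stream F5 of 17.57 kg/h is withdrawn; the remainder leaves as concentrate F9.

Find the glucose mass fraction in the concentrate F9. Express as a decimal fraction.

glucose is not removed: 217.5×0.179 = 38.932 kg/h of glucose enters F9.
Concentrate = 217.5 − 17.57 = 199.93 kg/h.
Mass fraction = 38.932/199.93 = 0.1947.

0.1947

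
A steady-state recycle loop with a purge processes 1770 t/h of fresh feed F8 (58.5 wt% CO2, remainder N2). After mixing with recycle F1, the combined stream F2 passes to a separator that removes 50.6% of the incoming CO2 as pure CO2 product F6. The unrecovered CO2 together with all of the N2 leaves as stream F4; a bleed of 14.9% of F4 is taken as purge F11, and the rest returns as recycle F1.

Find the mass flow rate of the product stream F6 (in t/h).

CO2 in F2: m_A = 1770×0.585 + (1−0.149)·(1−0.506)·m_A, so m_A = 1035.5/0.5796 = 1786.5 t/h.
Product F6 = 0.506×1786.5 = 903.95 t/h.

904 t/h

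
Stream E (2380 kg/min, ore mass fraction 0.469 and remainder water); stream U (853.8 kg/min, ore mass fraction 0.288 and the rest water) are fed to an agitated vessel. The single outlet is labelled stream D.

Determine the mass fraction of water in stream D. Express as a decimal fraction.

0.579

Total flow out = 2380 + 853.8 = 3233.8 kg/min.
water in = 2380×0.531 + 853.8×0.712 = 1871.7 kg/min.
water mass fraction in D = 1871.7/3233.8 = 0.579.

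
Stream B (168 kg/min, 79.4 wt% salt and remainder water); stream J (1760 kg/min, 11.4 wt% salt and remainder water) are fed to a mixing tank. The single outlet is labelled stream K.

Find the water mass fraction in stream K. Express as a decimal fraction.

0.8267

Total flow out = 168 + 1760 = 1928 kg/min.
water in = 168×0.206 + 1760×0.886 = 1594 kg/min.
water mass fraction in K = 1594/1928 = 0.8267.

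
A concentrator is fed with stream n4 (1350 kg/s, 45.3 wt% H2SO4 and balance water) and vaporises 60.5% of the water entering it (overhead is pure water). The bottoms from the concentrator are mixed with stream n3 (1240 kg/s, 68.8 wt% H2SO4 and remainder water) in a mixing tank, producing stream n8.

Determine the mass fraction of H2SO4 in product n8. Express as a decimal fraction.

Vapour removed = 0.605×0.547×1350 = 446.76 kg/s; concentrate = 903.24 kg/s.
H2SO4 reaching the mixer = 611.55 (from concentrate) + 1240×0.688 = 1464.7 kg/s.
Product flow = 903.24 + 1240 = 2143.2 kg/s; H2SO4 fraction = 0.6834.

0.6834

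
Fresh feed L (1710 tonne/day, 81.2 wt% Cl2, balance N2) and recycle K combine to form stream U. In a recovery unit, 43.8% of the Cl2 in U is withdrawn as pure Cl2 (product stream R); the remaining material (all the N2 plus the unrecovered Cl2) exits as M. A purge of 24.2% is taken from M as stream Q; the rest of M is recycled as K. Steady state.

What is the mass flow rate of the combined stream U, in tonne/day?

N2 enters only via L and leaves only via the purge: 1710×0.188 = 0.242×(N2 in M), and the recovery unit passes all N2, so N2 in U = N2 in M = 1328.4 tonne/day.
Cl2 in U: m_A = 1710×0.812 + (1−0.242)·(1−0.438)·m_A, so m_A = 1388.5/0.5740 = 2419 tonne/day.
U = 2419 + 1328.4 = 3747.4 tonne/day.

3747 tonne/day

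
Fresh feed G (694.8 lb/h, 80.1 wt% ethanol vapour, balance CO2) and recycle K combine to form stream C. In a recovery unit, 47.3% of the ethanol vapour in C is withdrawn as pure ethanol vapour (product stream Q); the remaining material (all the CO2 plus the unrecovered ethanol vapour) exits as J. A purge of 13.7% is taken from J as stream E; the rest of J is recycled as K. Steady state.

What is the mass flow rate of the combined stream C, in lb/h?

2030 lb/h

CO2 enters only via G and leaves only via the purge: 694.8×0.199 = 0.137×(CO2 in J), and the recovery unit passes all CO2, so CO2 in C = CO2 in J = 1009.2 lb/h.
ethanol vapour in C: m_A = 694.8×0.801 + (1−0.137)·(1−0.473)·m_A, so m_A = 556.53/0.5452 = 1020.8 lb/h.
C = 1020.8 + 1009.2 = 2030 lb/h.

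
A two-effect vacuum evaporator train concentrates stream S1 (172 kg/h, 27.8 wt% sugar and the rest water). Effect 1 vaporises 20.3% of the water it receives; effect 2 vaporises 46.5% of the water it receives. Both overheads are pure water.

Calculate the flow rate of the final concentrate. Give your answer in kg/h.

water in feed = 172×0.722 = 124.18 kg/h.
After stage 1: water left = (1−0.203)×124.18 = 98.975; stream total = 146.79 kg/h.
After stage 2: water left = (1−0.465)×98.975 = 52.951; final concentrate = 100.77 kg/h.

100.8 kg/h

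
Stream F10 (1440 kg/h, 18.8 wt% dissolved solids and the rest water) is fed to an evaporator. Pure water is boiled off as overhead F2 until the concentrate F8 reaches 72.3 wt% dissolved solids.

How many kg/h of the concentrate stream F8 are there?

374.4 kg/h

dissolved solids is conserved: 1440×0.188 = 270.72 kg/h all reports to the concentrate.
Concentrate = 270.72/(target fraction) = 374.44 kg/h.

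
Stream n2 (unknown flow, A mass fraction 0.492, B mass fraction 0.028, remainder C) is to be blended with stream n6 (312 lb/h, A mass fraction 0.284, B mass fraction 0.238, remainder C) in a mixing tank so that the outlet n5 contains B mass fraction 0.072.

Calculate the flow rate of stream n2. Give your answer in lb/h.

Let n2 be the unknown flow. Total out = 312 + n2.
B balance: 74.256 + 0.028·n2 = 0.072·(312 + n2)
(0.028 − 0.072)·n2 = 0.072×312 − 74.256 = -51.792
n2 = -51.792 / -0.044 = 1177.1 lb/h

1177 lb/h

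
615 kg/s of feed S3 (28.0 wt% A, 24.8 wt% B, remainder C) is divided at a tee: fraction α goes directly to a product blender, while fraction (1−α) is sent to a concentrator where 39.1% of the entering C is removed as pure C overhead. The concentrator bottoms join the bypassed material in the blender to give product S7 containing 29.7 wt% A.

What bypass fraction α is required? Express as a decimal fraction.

0.690

All 615×0.280 = 172.2 kg/s of A reaches S7, so S7 = 172.2/0.297 = 579.8 kg/s and vapour = 35.202 kg/s.
The evaporator receives (1−α)·615 of feed at 0.472 C and removes 0.391 of that C:
0.391×0.472×(1−α)×615 = 35.202
(1−α) = 35.202/113.5 = 0.3102;  α = 0.6898.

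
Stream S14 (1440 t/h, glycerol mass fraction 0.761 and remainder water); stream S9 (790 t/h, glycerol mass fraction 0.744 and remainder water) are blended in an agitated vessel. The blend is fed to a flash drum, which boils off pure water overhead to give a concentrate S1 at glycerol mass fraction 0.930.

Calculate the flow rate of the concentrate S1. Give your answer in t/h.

glycerol entering = 1440×0.761 + 790×0.744 = 1683.6 t/h.
All glycerol reports to S1, so S1 = 1683.6/0.930 = 1810.3 t/h.

1810 t/h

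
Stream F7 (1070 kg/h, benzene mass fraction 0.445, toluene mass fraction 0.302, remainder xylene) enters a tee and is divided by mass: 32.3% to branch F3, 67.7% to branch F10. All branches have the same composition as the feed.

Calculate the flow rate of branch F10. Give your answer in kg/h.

Branch F10 flow = 0.677×1070 = 724.39 kg/h.

724.4 kg/h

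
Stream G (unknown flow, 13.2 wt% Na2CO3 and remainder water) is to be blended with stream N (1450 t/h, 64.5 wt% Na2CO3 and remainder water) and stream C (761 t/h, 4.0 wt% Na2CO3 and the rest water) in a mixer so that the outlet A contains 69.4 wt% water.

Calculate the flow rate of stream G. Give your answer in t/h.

1662 t/h

Let G be the unknown flow. Total out = 2211 + G.
water balance: 1245.3 + 0.868·G = 0.694·(2211 + G)
(0.868 − 0.694)·G = 0.694×2211 − 1245.3 = 289.12
G = 289.12 / 0.174 = 1661.6 t/h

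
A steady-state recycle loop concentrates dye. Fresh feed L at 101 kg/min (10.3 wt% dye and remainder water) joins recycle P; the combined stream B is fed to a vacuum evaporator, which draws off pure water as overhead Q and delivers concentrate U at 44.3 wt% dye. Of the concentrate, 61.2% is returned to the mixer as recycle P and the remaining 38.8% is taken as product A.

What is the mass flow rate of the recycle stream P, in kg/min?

Overall dye balance (none leaves overhead): dye in fresh feed = dye in product, i.e. 101×0.103 = (1−0.612)·U·0.443.
U = 10.403/(0.443×0.388) = 60.523 kg/min.
Recycle P = 0.612×60.523 = 37.04 kg/min.

37.04 kg/min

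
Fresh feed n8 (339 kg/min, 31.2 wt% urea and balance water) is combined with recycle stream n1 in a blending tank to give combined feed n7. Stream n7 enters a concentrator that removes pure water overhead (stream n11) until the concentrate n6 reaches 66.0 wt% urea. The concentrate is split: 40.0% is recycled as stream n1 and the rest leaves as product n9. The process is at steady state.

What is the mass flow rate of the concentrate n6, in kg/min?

Overall urea balance (none leaves overhead): urea in fresh feed = urea in product, i.e. 339×0.312 = (1−0.400)·n6·0.660.
n6 = 105.77/(0.660×0.600) = 267.09 kg/min.

267.1 kg/min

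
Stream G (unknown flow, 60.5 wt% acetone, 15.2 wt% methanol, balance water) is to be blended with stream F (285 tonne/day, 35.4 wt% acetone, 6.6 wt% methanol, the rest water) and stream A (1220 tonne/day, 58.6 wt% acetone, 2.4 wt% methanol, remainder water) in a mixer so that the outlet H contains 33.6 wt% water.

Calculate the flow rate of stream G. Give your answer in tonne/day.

1456 tonne/day

Let G be the unknown flow. Total out = 1505 + G.
water balance: 641.1 + 0.243·G = 0.336·(1505 + G)
(0.243 − 0.336)·G = 0.336×1505 − 641.1 = -135.42
G = -135.42 / -0.093 = 1456.1 tonne/day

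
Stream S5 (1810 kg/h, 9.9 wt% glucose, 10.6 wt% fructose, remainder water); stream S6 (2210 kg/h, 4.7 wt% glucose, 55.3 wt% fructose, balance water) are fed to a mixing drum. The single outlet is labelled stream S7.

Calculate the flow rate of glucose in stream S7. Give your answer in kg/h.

283.1 kg/h

glucose out = glucose in = 1810×0.099 + 2210×0.047 = 283.06 kg/h.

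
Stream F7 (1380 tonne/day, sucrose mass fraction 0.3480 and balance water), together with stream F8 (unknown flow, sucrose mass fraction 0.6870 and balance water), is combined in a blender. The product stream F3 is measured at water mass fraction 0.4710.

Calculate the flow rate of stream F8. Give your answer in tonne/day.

Let F8 be the unknown flow. Total out = 1380 + F8.
water balance: 899.76 + 0.313·F8 = 0.471·(1380 + F8)
(0.313 − 0.471)·F8 = 0.471×1380 − 899.76 = -249.78
F8 = -249.78 / -0.158 = 1580.9 tonne/day

1581 tonne/day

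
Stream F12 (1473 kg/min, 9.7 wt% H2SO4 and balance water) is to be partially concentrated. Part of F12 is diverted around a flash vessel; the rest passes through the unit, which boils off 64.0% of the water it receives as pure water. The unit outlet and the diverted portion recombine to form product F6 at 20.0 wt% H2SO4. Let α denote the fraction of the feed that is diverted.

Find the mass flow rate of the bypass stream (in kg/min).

160.4 kg/min

All 1473×0.097 = 142.88 kg/min of H2SO4 reaches F6, so F6 = 142.88/0.200 = 714.4 kg/min and vapour = 758.6 kg/min.
The evaporator receives (1−α)·1473 of feed at 0.903 water and removes 0.640 of that water:
0.640×0.903×(1−α)×1473 = 758.6
(1−α) = 758.6/851.28 = 0.8911;  α = 0.1089.
Bypass flow = 0.1089×1473 = 160.37 kg/min.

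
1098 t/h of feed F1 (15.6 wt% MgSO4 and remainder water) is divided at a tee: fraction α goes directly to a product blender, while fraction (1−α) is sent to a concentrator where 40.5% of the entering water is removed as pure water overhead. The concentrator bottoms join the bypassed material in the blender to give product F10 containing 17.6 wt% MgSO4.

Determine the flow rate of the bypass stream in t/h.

733 t/h

All 1098×0.156 = 171.29 t/h of MgSO4 reaches F10, so F10 = 171.29/0.176 = 973.23 t/h and vapour = 124.77 t/h.
The evaporator receives (1−α)·1098 of feed at 0.844 water and removes 0.405 of that water:
0.405×0.844×(1−α)×1098 = 124.77
(1−α) = 124.77/375.32 = 0.3324;  α = 0.6676.
Bypass flow = 0.6676×1098 = 732.98 t/h.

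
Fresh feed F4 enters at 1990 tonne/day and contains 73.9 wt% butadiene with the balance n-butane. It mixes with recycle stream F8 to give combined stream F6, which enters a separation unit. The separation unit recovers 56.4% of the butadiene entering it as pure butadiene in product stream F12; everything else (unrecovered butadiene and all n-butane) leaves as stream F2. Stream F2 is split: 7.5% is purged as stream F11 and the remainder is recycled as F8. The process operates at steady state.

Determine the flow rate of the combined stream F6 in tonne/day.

9390 tonne/day

n-butane enters only via F4 and leaves only via the purge: 1990×0.261 = 0.075×(n-butane in F2), and the separation unit passes all n-butane, so n-butane in F6 = n-butane in F2 = 6925.2 tonne/day.
butadiene in F6: m_A = 1990×0.739 + (1−0.075)·(1−0.564)·m_A, so m_A = 1470.6/0.5967 = 2464.6 tonne/day.
F6 = 2464.6 + 6925.2 = 9389.8 tonne/day.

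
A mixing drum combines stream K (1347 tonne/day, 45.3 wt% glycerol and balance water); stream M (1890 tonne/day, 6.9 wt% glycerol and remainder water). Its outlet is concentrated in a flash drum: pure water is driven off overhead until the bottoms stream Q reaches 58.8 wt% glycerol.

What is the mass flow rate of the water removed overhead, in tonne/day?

glycerol entering = 1347×0.453 + 1890×0.069 = 740.6 tonne/day.
All glycerol reports to Q, so Q = 740.6/0.588 = 1259.5 tonne/day.
Total feed = 3237 tonne/day; overhead = 3237 − 1259.5 = 1977.5 tonne/day.

1977 tonne/day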